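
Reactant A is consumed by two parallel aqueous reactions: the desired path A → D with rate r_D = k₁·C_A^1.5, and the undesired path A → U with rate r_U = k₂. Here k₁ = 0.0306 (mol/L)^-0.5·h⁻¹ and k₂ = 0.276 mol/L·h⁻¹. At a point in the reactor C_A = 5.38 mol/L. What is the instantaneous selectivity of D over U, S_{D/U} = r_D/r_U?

1.38

S_{D/U} = r_D/r_U = (k₁·C_A^1.5)/(k₂) = (k₁/k₂)·C_A^1.5.
= (0.0306×5.380^1.5) / (0.276) = 0.3819/0.2760 = 1.38.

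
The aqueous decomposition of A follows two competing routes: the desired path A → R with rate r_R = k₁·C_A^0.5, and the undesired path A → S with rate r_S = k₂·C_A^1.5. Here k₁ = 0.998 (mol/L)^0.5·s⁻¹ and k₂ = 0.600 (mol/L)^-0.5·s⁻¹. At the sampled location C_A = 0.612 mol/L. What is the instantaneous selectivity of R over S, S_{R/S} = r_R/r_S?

2.72

S_{R/S} = r_R/r_S = (k₁·C_A^0.5)/(k₂·C_A^1.5) = (k₁/k₂)·C_A⁻¹.
= (0.998×0.6120^0.5) / (0.600×0.6120^1.5) = 0.7807/0.2873 = 2.72.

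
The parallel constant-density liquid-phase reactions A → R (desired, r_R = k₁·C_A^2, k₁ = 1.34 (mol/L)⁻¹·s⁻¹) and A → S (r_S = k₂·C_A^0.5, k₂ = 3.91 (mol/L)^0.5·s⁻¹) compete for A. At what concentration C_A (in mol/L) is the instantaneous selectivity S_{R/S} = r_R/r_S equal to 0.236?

0.780 mol/L

S_{R/S} = (k₁/k₂)·C_A^1.5 ⇒ C_A = (S·k₂/k₁)^(1/1.5).
= (0.236×3.91/1.34)^(0.6667) = (0.6886)^(0.6667) = 0.780 mol/L.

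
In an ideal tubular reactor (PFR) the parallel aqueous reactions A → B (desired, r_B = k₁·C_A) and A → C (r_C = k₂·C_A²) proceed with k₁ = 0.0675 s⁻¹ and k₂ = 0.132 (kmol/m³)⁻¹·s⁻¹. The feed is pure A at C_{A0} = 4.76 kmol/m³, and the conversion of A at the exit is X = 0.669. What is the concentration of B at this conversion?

0.474 kmol/m³

C_A = C_{A0}(1−X) = 1.576 kmol/m³.
Along a PFR/batch, dC_B/dC_A = −r_B/(r_B+r_C) = −k₁/(k₁+k₂·C_A).
Integrating from C_{A0} to C_A: C_B = (0.0675/0.132)·ln[(0.0675+0.132·4.76)/(0.0675+0.132·1.58)] = 0.5114·ln(0.6958/0.2755) = 0.4738 kmol/m³.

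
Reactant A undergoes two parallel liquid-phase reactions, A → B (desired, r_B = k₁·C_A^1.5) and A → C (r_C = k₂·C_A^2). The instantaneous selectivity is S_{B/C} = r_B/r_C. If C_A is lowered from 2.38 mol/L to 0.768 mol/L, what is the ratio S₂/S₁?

S_{B/C} = (k₁/k₂)·C_A^-0.5, so S₂/S₁ = (C_{A,2}/C_{A,1})^-0.5.
= (0.768/2.38)^(-0.5) = (0.3227)^(-0.5) = 1.76.
Selectivity toward B rises as C_A falls — low-concentration operation is favoured.

1.76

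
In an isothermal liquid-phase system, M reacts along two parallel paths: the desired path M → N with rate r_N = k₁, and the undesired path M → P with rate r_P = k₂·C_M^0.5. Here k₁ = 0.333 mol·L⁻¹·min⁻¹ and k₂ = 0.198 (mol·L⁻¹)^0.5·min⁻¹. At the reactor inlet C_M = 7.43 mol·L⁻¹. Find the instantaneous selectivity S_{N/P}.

S_{N/P} = r_N/r_P = (k₁)/(k₂·C_M^0.5) = (k₁/k₂)·C_M^-0.5.
= (0.333) / (0.198×7.430^0.5) = 0.3330/0.5397 = 0.617.
The undesired path is higher order in M, so low C_M (CSTR or dilute feed) favours N.

0.617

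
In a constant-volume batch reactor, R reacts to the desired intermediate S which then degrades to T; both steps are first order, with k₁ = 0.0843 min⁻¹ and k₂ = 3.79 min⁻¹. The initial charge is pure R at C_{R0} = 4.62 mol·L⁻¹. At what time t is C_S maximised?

1.03 min

For first-order series the maximum of C_S occurs at t_opt = ln(k₂/k₁)/(k₂−k₁).
= ln(3.79/0.0843)/(3.79−0.0843) = ln(44.96)/3.706 = 3.806/3.706 = 1.03 min.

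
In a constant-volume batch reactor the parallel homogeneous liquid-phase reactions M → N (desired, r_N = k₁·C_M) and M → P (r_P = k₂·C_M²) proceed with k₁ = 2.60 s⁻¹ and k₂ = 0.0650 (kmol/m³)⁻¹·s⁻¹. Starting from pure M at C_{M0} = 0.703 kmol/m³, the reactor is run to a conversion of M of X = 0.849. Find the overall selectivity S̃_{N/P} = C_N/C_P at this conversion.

99.0

C_M = C_{M0}(1−X) = 0.1062 kmol/m³.
Along a PFR/batch, dC_N/dC_M = −r_N/(r_N+r_P) = −k₁/(k₁+k₂·C_M).
Integrating from C_{M0} to C_M: C_N = (2.60/0.0650)·ln[(2.60+0.0650·0.703)/(2.60+0.0650·0.106)] = 40.00·ln(2.646/2.607) = 0.5909 kmol/m³.
C_P = (C_{M0}−C_M)−C_N = 0.005966 kmol/m³; S̃_{N/P} = 0.5909/0.005966 = 99.0.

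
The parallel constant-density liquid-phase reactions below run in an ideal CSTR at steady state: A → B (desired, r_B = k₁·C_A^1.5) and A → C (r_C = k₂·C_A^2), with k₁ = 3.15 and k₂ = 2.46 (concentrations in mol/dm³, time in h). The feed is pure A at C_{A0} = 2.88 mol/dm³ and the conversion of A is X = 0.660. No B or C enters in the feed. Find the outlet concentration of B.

1.07 mol/dm³

Exit C_A = C_{A0}(1−X) = 2.88×0.340 = 0.9792 mol/dm³.
Rates in a CSTR are evaluated at the outlet concentration: r_B = 3.15×0.9792^1.5 = 3.052, r_C = 2.46×0.9792^2 = 2.359.
Fraction of consumed A going to B: r_B/(r_B+r_C) = 0.5641.
C_B = 0.5641·C_{A0}·X = 0.5641×2.88×0.660 = 1.07 mol/dm³.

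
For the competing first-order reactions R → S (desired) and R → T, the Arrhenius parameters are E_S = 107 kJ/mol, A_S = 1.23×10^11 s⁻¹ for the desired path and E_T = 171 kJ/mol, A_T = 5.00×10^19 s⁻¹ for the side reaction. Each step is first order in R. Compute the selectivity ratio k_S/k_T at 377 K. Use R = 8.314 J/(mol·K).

k_S/k_T = (A_S/A_T)·exp[−(E_S−E_T)/(RT)] = (A_S/A_T)·exp[(E_T−E_S)/(RT)].
(E_T−E_S)/(RT) = (171−107)×10³/(8.314×377) = 64000/3134 = 20.42.
k_S/k_T = (1.23×10^11/5.00×10^19)·exp(20.42) = 2.460×10^-9 × 7.375×10^8 = 1.81.
Since E_S < E_T, lowering the temperature improves selectivity toward S.

1.81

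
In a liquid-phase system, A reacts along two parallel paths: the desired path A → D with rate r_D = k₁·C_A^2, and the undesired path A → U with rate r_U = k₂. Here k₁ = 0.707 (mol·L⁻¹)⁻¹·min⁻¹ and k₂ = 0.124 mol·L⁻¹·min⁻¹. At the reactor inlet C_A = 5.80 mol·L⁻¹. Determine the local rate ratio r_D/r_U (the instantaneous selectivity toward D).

192

S_{D/U} = r_D/r_U = (k₁·C_A^2)/(k₂) = (k₁/k₂)·C_A^2.
= (0.707×5.800^2) / (0.124) = 23.78/0.1240 = 192.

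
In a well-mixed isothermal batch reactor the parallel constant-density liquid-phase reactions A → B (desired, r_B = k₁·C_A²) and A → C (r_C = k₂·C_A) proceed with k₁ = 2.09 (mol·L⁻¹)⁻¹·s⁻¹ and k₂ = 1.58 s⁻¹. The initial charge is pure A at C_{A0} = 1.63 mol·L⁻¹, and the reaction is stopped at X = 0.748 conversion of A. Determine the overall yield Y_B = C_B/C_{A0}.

C_A = C_{A0}(1−X) = 0.4108 mol·L⁻¹.
Along a PFR/batch, dC_C/dC_A = −r_C/(r_B+r_C) = −k₂/(k₂+k₁·C_A).
Integrating from C_{A0} to C_A: C_C = (1.58/2.09)·ln[(1.58+2.09·1.63)/(1.58+2.09·0.411)] = 0.7560·ln(4.987/2.438) = 0.5408 mol·L⁻¹.
Then C_B = (C_{A0}−C_A) − C_C = 1.219 − 0.5408 = 0.6784 mol·L⁻¹.
Y_B = C_B/C_{A0} = 0.6784/1.63 = 0.416.

0.416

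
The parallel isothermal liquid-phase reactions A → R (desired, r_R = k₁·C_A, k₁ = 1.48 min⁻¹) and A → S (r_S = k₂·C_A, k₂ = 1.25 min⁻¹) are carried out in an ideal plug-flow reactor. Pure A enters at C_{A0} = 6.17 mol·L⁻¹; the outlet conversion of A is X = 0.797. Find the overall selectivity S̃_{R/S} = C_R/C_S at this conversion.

1.18

C_A = C_{A0}(1−X) = 1.253 mol·L⁻¹.
Both paths are first order in A, so the instantaneous fraction to R is constant: dC_R/d(−C_A) = k₁/(k₁+k₂) = 0.5421.
C_R = 0.5421·(C_{A0}−C_A) = 0.5421×4.917 = 2.67 mol·L⁻¹.
C_S = (C_{A0}−C_A)−C_R = 2.252 mol·L⁻¹; S̃_{R/S} = 2.666/2.252 = 1.18.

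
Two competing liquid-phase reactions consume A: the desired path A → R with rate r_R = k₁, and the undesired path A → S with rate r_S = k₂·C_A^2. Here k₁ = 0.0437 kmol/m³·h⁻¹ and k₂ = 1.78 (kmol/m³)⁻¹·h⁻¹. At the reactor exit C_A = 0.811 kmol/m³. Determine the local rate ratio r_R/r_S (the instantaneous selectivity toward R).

0.0373

S_{R/S} = r_R/r_S = (k₁)/(k₂·C_A^2) = (k₁/k₂)·C_A^-2.
= (0.0437) / (1.78×0.8110^2) = 0.04370/1.171 = 0.0373.
The undesired path is higher order in A, so low C_A (CSTR or dilute feed) favours R.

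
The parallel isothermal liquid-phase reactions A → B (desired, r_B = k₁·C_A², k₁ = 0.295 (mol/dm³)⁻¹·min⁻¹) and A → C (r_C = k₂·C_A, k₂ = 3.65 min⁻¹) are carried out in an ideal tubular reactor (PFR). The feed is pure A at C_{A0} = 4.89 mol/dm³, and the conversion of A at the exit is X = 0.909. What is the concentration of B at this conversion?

C_A = C_{A0}(1−X) = 0.4450 mol/dm³.
Along a PFR/batch, dC_C/dC_A = −r_C/(r_B+r_C) = −k₂/(k₂+k₁·C_A).
Integrating from C_{A0} to C_A: C_C = (3.65/0.295)·ln[(3.65+0.295·4.89)/(3.65+0.295·0.445)] = 12.37·ln(5.093/3.781) = 3.684 mol/dm³.
Then C_B = (C_{A0}−C_A) − C_C = 4.445 − 3.684 = 0.7614 mol/dm³.

0.761 mol/dm³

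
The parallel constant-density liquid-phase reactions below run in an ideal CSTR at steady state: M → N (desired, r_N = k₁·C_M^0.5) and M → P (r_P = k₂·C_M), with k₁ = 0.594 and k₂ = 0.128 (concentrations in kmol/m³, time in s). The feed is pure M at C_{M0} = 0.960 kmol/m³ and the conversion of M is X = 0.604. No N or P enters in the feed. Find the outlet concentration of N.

0.512 kmol/m³

Exit C_M = C_{M0}(1−X) = 0.960×0.396 = 0.3802 kmol/m³.
A CSTR operates uniformly at the exit composition, giving r_N = 0.3662 and r_P = 0.04866 (each k·C_M^n at C_M = 0.3802).
Fraction of consumed M going to N: r_N/(r_N+r_P) = 0.8827.
C_N = 0.8827·C_{M0}·X = 0.8827×0.960×0.604 = 0.512 kmol/m³.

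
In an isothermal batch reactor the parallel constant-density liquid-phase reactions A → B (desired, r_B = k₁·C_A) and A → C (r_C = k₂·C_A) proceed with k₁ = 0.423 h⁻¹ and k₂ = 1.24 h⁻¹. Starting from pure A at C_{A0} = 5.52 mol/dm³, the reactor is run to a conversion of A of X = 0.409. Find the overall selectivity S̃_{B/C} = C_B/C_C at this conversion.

0.341

C_A = C_{A0}(1−X) = 3.262 mol/dm³.
Both paths are first order in A, so the instantaneous fraction to B is constant: dC_B/d(−C_A) = k₁/(k₁+k₂) = 0.2544.
C_B = 0.2544·(C_{A0}−C_A) = 0.2544×2.258 = 0.574 mol/dm³.
C_C = (C_{A0}−C_A)−C_B = 1.683 mol/dm³; S̃_{B/C} = 0.5743/1.683 = 0.341.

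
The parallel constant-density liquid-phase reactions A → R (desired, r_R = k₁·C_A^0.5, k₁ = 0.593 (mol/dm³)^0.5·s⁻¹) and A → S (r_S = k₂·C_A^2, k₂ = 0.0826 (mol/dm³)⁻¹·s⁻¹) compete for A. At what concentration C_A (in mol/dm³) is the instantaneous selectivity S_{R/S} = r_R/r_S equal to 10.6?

S_{R/S} = (k₁/k₂)·C_A^-1.5 ⇒ C_A = (S·k₂/k₁)^(1/(-1.5)).
= (10.6×0.0826/0.593)^(-0.6667) = (1.476)^(-0.6667) = 0.771 mol/dm³.

0.771 mol/dm³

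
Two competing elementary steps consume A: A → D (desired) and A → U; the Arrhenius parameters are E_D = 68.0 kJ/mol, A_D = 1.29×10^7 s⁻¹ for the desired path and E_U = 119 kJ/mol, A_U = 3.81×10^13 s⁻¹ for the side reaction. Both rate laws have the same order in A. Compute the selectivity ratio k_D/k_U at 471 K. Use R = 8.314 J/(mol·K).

0.153

With equal orders, S_{D/U} = k_D/k_U = (A_D/A_U)·exp[(E_U−E_D)/(RT)].
(E_U−E_D)/(RT) = (119−68.0)×10³/(8.314×471) = 51000/3916 = 13.02.
k_D/k_U = (1.29×10^7/3.81×10^13)·exp(13.02) = 3.386×10^-7 × 4.531×10^5 = 0.153.
Since E_D < E_U, lowering the temperature improves selectivity toward D.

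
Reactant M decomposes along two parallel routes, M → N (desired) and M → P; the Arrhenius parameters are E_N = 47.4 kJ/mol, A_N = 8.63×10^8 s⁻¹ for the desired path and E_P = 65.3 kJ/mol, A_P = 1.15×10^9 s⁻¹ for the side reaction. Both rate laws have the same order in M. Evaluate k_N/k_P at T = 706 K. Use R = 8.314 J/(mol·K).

15.8

Since both paths have the same order in M, the concentration cancels and S_{N/P} = k_N/k_P = (A_N/A_P)·exp[(E_P−E_N)/(RT)].
(E_P−E_N)/(RT) = (65.3−47.4)×10³/(8.314×706) = 17900/5870 = 3.050.
k_N/k_P = (8.63×10^8/1.15×10^9)·exp(3.050) = 0.7504 × 21.11 = 15.8.
Since E_N < E_P, lowering the temperature improves selectivity toward N.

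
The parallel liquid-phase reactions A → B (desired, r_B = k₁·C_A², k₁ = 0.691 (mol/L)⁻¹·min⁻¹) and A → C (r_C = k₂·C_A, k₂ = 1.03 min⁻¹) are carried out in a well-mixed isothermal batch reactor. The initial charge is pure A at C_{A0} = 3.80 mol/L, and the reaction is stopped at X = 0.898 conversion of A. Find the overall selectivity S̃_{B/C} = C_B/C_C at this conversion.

1.21

C_A = C_{A0}(1−X) = 0.3876 mol/L.
Along a PFR/batch, dC_C/dC_A = −r_C/(r_B+r_C) = −k₂/(k₂+k₁·C_A).
Integrating from C_{A0} to C_A: C_C = (1.03/0.691)·ln[(1.03+0.691·3.80)/(1.03+0.691·0.388)] = 1.491·ln(3.656/1.298) = 1.544 mol/L.
Then C_B = (C_{A0}−C_A) − C_C = 3.412 − 1.544 = 1.869 mol/L.
S̃_{B/C} = C_B/C_C = 1.869/1.544 = 1.21.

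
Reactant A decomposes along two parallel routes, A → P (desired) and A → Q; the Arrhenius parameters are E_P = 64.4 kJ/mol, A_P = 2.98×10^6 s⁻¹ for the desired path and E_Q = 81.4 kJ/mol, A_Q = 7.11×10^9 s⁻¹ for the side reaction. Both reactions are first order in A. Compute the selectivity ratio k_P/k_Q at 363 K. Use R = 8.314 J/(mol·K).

0.117

With equal orders, S_{P/Q} = k_P/k_Q = (A_P/A_Q)·exp[(E_Q−E_P)/(RT)].
(E_Q−E_P)/(RT) = (81.4−64.4)×10³/(8.314×363) = 17000/3018 = 5.633.
k_P/k_Q = (2.98×10^6/7.11×10^9)·exp(5.633) = 4.191×10^-4 × 279.5 = 0.117.
Since E_P < E_Q, lowering the temperature improves selectivity toward P.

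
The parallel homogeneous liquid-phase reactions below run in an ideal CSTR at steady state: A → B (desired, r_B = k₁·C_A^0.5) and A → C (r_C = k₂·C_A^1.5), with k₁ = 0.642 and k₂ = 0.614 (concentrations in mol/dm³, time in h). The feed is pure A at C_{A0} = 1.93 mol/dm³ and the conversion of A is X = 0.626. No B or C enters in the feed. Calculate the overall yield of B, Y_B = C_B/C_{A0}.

Exit C_A = C_{A0}(1−X) = 1.93×0.374 = 0.7218 mol/dm³.
A CSTR operates uniformly at the exit composition, giving r_B = 0.5454 and r_C = 0.3765 (each k·C_A^n at C_A = 0.7218).
Fraction of consumed A going to B: r_B/(r_B+r_C) = 0.5916.
C_B = 0.5916·C_{A0}·X = 0.5916×1.93×0.626 = 0.715 mol/dm³; Y_B = C_B/C_{A0} = 0.370.

0.370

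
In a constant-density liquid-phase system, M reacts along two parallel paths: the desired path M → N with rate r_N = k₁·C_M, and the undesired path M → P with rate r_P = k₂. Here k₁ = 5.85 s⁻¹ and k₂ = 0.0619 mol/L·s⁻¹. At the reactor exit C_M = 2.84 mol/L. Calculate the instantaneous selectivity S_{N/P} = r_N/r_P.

S_{N/P} = r_N/r_P = (k₁·C_M)/(k₂) = (k₁/k₂)·C_M.
= (5.85×2.840) / (0.0619) = 16.61/0.06190 = 268.

268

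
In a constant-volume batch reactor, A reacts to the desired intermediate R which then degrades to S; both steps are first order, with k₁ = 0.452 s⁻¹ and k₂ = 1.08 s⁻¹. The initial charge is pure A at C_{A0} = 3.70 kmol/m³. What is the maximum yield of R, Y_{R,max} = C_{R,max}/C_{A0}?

0.224

Evaluating C_R at t_opt = ln(k₂/k₁)/(k₂−k₁) gives C_{R,max}/C_{A0} = (k₁/k₂)^[k₂/(k₂−k₁)].
= (0.452/1.08)^(1.08/(1.08−0.452)) = (0.4185)^(1.720) = 0.2236.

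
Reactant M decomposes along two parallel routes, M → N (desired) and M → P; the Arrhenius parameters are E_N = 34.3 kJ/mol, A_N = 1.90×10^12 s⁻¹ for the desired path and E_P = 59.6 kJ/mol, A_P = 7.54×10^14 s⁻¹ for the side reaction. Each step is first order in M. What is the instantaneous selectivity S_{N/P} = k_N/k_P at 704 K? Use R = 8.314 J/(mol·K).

0.190

k_N/k_P = (A_N/A_P)·exp[−(E_N−E_P)/(RT)] = (A_N/A_P)·exp[(E_P−E_N)/(RT)].
(E_P−E_N)/(RT) = (59.6−34.3)×10³/(8.314×704) = 25300/5853 = 4.323.
k_N/k_P = (1.90×10^12/7.54×10^14)·exp(4.323) = 0.002520 × 75.38 = 0.190.
Since E_N < E_P, lowering the temperature improves selectivity toward N.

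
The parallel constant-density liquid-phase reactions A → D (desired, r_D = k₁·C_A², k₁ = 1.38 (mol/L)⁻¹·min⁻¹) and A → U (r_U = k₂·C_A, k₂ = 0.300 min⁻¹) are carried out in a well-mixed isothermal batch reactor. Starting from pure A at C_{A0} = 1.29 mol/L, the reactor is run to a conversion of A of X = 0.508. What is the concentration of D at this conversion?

C_A = C_{A0}(1−X) = 0.6347 mol/L.
Along a PFR/batch, dC_U/dC_A = −r_U/(r_D+r_U) = −k₂/(k₂+k₁·C_A).
Integrating from C_{A0} to C_A: C_U = (0.300/1.38)·ln[(0.300+1.38·1.29)/(0.300+1.38·0.635)] = 0.2174·ln(2.080/1.176) = 0.1240 mol/L.
Then C_D = (C_{A0}−C_A) − C_U = 0.6553 − 0.1240 = 0.5313 mol/L.

0.531 mol/L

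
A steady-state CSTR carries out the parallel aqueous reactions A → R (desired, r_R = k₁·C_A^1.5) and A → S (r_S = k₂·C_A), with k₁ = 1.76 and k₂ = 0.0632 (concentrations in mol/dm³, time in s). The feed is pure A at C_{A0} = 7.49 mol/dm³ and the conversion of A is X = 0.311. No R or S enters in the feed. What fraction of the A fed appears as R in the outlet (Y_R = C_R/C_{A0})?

Exit C_A = C_{A0}(1−X) = 7.49×0.689 = 5.161 mol/dm³.
Rates in a CSTR are evaluated at the outlet concentration: r_R = 1.76×5.161^1.5 = 20.63, r_S = 0.0632×5.161 = 0.3262.
Fraction of consumed A going to R: r_R/(r_R+r_S) = 0.9844.
C_R = 0.9844·C_{A0}·X = 0.9844×7.49×0.311 = 2.29 mol/dm³; Y_R = C_R/C_{A0} = 0.306.

0.306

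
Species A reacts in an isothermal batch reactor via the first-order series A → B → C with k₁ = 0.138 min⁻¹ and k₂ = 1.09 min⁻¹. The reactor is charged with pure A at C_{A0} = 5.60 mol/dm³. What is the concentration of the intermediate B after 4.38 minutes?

0.437 mol/dm³

For first-order series with pure A initially, C_B(t) = k₁C_{A0}/(k₂−k₁)·(e^(−k₁t) − e^(−k₂t)).
e^(−k₁t) = e^(−0.138×4.38) = e^(−0.6044) = 0.5464; e^(−k₂t) = e^(−4.774) = 0.008445.
C_B = 0.138×5.60/(1.09−0.138) × (0.5464−0.008445) = 0.8118×0.5379 = 0.4367 mol/dm³.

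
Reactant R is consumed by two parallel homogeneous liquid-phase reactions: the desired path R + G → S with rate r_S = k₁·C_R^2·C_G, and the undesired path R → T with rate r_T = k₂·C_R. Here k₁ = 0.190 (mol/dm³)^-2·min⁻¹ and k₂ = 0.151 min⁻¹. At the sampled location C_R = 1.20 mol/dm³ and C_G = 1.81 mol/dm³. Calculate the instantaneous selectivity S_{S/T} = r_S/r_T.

2.73

S_{S/T} = r_S/r_T = (k₁·C_R^2·C_G)/(k₂·C_R) = (k₁/k₂)·C_R·C_G.
= (0.190×1.200^2×1.810) / (0.151×1.200) = 0.4952/0.1812 = 2.73.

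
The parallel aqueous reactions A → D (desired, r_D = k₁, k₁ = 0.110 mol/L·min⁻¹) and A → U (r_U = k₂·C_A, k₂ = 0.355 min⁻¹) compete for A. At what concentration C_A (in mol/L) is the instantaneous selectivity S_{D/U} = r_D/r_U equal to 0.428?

S_{D/U} = (k₁/k₂)·C_A⁻¹ ⇒ C_A = (S·k₂/k₁)^(-1).
= (0.428×0.355/0.110)^(-1) = (1.381)^(-1) = 0.724 mol/L.

0.724 mol/L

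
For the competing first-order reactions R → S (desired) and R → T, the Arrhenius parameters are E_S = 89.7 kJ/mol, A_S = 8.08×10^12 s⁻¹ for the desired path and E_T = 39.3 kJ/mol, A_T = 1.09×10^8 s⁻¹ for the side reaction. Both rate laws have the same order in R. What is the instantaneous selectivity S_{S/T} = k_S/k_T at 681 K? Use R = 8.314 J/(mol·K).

10.1

Since both paths have the same order in R, the concentration cancels and S_{S/T} = k_S/k_T = (A_S/A_T)·exp[(E_T−E_S)/(RT)].
(E_T−E_S)/(RT) = (39.3−89.7)×10³/(8.314×681) = -50400/5662 = -8.902.
k_S/k_T = (8.08×10^12/1.09×10^8)·exp(-8.902) = 74128 × 1.362×10^-4 = 10.1.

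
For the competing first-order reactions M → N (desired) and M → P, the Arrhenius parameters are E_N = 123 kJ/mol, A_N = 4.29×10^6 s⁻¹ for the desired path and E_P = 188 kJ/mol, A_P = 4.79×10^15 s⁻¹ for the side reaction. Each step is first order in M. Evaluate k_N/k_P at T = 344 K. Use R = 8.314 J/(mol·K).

6.64

k_N/k_P = (A_N/A_P)·exp[−(E_N−E_P)/(RT)] = (A_N/A_P)·exp[(E_P−E_N)/(RT)].
(E_P−E_N)/(RT) = (188−123)×10³/(8.314×344) = 65000/2860 = 22.73.
k_N/k_P = (4.29×10^6/4.79×10^15)·exp(22.73) = 8.956×10^-10 × 7.418×10^9 = 6.64.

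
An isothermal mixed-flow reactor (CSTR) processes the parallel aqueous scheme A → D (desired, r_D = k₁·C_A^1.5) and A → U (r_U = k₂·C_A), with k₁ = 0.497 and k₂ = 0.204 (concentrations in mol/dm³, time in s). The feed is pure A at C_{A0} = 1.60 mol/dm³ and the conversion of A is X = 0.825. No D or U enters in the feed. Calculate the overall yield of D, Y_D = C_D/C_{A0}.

Exit C_A = C_{A0}(1−X) = 1.60×0.175 = 0.2800 mol/dm³.
Rates in a CSTR are evaluated at the outlet concentration: r_D = 0.497×0.2800^1.5 = 0.07364, r_U = 0.204×0.2800 = 0.05712.
Fraction of consumed A going to D: r_D/(r_D+r_U) = 0.5632.
C_D = 0.5632·C_{A0}·X = 0.5632×1.60×0.825 = 0.743 mol/dm³; Y_D = C_D/C_{A0} = 0.465.

0.465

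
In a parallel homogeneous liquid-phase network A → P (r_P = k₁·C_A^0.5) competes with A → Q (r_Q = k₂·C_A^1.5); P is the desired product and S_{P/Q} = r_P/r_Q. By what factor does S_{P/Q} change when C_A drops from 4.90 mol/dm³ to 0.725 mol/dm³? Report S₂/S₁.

S_{P/Q} = (k₁/k₂)·C_A⁻¹, so S₂/S₁ = (C_{A,2}/C_{A,1})⁻¹.
= 4.90/0.725 = 6.76.
Selectivity toward P rises as C_A falls — low-concentration operation is favoured.

6.76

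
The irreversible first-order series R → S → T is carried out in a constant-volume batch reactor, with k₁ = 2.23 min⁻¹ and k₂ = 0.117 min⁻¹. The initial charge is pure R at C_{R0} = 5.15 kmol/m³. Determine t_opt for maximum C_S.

Setting dC_S/dt = 0 gives t_opt = ln(k₂/k₁)/(k₂−k₁).
= ln(0.117/2.23)/(0.117−2.23) = ln(0.05247)/-2.113 = -2.948/-2.113 = 1.39 min.

1.39 min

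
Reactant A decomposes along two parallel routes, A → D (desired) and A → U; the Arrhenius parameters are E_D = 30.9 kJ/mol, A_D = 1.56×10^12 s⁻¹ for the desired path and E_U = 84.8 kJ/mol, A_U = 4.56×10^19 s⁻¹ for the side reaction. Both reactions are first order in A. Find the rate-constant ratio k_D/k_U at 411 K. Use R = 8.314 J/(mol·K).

0.242

With equal orders, S_{D/U} = k_D/k_U = (A_D/A_U)·exp[(E_U−E_D)/(RT)].
(E_U−E_D)/(RT) = (84.8−30.9)×10³/(8.314×411) = 53900/3417 = 15.77.
k_D/k_U = (1.56×10^12/4.56×10^19)·exp(15.77) = 3.421×10^-8 × 7.087×10^6 = 0.242.
Since E_D < E_U, lowering the temperature improves selectivity toward D.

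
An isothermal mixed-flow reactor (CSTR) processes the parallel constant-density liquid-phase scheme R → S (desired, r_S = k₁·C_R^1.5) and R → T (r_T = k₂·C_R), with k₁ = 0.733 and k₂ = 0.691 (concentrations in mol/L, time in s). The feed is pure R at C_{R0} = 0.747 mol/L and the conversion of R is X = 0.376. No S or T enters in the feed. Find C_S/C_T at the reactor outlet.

0.724

Exit C_R = C_{R0}(1−X) = 0.747×0.624 = 0.4661 mol/L.
Rates in a CSTR are evaluated at the outlet concentration: r_S = 0.733×0.4661^1.5 = 0.2333, r_T = 0.691×0.4661 = 0.3221.
Overall selectivity = C_S/C_T = r_Sτ/(r_Tτ) = r_S/r_T = 0.724.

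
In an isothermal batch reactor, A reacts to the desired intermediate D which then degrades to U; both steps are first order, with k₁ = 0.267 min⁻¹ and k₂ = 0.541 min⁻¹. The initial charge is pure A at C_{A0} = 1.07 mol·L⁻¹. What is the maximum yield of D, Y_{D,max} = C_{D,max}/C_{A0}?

Evaluating C_D at t_opt = ln(k₂/k₁)/(k₂−k₁) gives C_{D,max}/C_{A0} = (k₁/k₂)^[k₂/(k₂−k₁)].
= (0.267/0.541)^(0.541/(0.541−0.267)) = (0.4935)^(1.974) = 0.2480.

0.248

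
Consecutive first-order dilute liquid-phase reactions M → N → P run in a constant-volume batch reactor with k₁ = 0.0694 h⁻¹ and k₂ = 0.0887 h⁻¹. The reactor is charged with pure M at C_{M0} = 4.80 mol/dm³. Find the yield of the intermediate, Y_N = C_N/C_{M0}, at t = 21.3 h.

The intermediate concentration in a first-order A→B→C sequence is C_N = k₁C_{M0}(e^(−k₁t) − e^(−k₂t))/(k₂−k₁).
e^(−k₁t) = e^(−0.0694×21.3) = e^(−1.478) = 0.2280; e^(−k₂t) = e^(−1.889) = 0.1512.
C_N = 0.0694×4.80/(0.0887−0.0694) × (0.2280−0.1512) = 17.26×0.07687 = 1.327 mol/dm³.
Y_N = C_N/C_{M0} = 1.327/4.80 = 0.276.

0.276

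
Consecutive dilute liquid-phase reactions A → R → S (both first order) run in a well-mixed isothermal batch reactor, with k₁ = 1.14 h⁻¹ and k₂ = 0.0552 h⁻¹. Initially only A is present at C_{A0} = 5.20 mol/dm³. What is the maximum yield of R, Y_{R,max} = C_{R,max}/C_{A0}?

0.857

At the optimum, C_{R,max}/C_{A0} = (k₁/k₂)^[k₂/(k₂−k₁)].
= (1.14/0.0552)^(0.0552/(0.0552−1.14)) = (20.65)^(-0.05088) = 0.8572.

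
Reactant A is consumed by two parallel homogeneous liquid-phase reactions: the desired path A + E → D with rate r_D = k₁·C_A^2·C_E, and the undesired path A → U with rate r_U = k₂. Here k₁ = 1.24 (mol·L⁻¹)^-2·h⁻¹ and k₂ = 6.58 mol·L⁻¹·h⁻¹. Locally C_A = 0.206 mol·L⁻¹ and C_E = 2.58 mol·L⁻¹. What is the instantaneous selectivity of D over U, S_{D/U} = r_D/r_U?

0.0206

S_{D/U} = r_D/r_U = (k₁·C_A^2·C_E)/(k₂) = (k₁/k₂)·C_A^2·C_E.
= (1.24×0.2060^2×2.580) / (6.58) = 0.1358/6.580 = 0.0206.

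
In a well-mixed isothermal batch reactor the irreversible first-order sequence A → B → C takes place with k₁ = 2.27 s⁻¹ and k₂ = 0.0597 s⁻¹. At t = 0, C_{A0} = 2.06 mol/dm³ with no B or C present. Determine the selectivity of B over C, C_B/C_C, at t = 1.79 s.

11.7

For first-order series with pure A initially, C_B(t) = k₁C_{A0}/(k₂−k₁)·(e^(−k₁t) − e^(−k₂t)).
e^(−k₁t) = e^(−2.27×1.79) = e^(−4.063) = 0.01719; e^(−k₂t) = e^(−0.1069) = 0.8986.
C_B = 2.27×2.06/(0.0597−2.27) × (0.01719−0.8986) = (-2.116)×(-0.8815) = 1.865 mol/dm³.
C_A = C_{A0}e^(−k₁t) = 0.03542 mol/dm³, so C_C = C_{A0}−C_A−C_B = 0.1597 mol/dm³; C_B/C_C = 11.7.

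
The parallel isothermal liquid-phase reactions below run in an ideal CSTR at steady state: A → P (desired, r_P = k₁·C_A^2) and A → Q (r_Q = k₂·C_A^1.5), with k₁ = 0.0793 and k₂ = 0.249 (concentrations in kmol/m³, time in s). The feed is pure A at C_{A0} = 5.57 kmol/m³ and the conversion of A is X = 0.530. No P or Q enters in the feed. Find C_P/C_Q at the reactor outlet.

0.515

Exit C_A = C_{A0}(1−X) = 5.57×0.470 = 2.618 kmol/m³.
Rates in a CSTR are evaluated at the outlet concentration: r_P = 0.0793×2.618^2 = 0.5435, r_Q = 0.249×2.618^1.5 = 1.055.
Overall selectivity = C_P/C_Q = r_Pτ/(r_Qτ) = r_P/r_Q = 0.515.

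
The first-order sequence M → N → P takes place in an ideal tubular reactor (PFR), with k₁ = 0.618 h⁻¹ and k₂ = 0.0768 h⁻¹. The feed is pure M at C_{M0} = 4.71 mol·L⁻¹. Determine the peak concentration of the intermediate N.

For a first-order series the maximum intermediate yield is C_{N,max}/C_{M0} = (k₁/k₂)^[k₂/(k₂−k₁)].
= (0.618/0.0768)^(0.0768/(0.0768−0.618)) = (8.047)^(-0.1419) = 0.7438.
C_{N,max} = 0.7438×4.71 = 3.50 mol·L⁻¹.

3.50 mol·L⁻¹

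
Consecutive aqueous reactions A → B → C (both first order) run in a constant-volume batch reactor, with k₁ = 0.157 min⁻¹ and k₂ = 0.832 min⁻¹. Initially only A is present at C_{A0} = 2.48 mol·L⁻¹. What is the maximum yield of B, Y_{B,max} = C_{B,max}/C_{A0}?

For a first-order series the maximum intermediate yield is C_{B,max}/C_{A0} = (k₁/k₂)^[k₂/(k₂−k₁)].
= (0.157/0.832)^(0.832/(0.832−0.157)) = (0.1887)^(1.233) = 0.1280.

0.128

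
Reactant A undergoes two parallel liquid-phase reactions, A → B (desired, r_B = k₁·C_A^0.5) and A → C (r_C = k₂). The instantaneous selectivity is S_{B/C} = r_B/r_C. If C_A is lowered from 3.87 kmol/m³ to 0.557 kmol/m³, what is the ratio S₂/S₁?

0.379

S_{B/C} = (k₁/k₂)·C_A^0.5, so S₂/S₁ = (C_{A,2}/C_{A,1})^0.5.
= (0.557/3.87)^0.5 = (0.1439)^0.5 = 0.379.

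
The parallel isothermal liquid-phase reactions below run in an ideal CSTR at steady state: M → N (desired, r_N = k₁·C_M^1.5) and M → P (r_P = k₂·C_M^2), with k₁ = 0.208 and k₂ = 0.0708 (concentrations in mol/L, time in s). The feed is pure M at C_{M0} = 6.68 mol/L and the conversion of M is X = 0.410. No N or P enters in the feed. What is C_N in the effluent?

1.63 mol/L

Exit C_M = C_{M0}(1−X) = 6.68×0.590 = 3.941 mol/L.
A CSTR operates uniformly at the exit composition, giving r_N = 1.627 and r_P = 1.100 (each k·C_M^n at C_M = 3.941).
Fraction of consumed M going to N: r_N/(r_N+r_P) = 0.5967.
C_N = 0.5967·C_{M0}·X = 0.5967×6.68×0.410 = 1.63 mol/L.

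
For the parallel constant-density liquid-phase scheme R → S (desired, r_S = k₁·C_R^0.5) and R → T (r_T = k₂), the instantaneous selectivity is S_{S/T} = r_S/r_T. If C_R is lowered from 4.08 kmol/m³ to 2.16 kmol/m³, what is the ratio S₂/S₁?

0.728

S_{S/T} = (k₁/k₂)·C_R^0.5, so S₂/S₁ = (C_{R,2}/C_{R,1})^0.5.
= (2.16/4.08)^0.5 = (0.5294)^0.5 = 0.728.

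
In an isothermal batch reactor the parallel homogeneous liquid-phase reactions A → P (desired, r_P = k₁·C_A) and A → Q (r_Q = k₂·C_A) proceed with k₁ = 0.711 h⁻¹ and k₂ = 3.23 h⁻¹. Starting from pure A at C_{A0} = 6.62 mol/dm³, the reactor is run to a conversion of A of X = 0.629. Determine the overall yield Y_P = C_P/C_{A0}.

C_A = C_{A0}(1−X) = 2.456 mol/dm³.
Both paths are first order in A, so the instantaneous fraction to P is constant: dC_P/d(−C_A) = k₁/(k₁+k₂) = 0.1804.
C_P = 0.1804·(C_{A0}−C_A) = 0.1804×4.164 = 0.751 mol/dm³.
Y_P = C_P/C_{A0} = 0.7512/6.62 = 0.113.

0.113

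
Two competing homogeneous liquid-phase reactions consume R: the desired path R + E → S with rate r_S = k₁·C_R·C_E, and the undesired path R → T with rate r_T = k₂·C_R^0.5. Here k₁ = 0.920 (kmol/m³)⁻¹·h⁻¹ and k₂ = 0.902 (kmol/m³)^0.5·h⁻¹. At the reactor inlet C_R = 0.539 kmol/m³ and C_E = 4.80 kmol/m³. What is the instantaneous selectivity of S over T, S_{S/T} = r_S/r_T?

S_{S/T} = r_S/r_T = (k₁·C_R·C_E)/(k₂·C_R^0.5) = (k₁/k₂)·C_R^0.5·C_E.
= (0.920×0.5390×4.800) / (0.902×0.5390^0.5) = 2.380/0.6622 = 3.59.
Since the desired path is higher order in R, keeping C_R high (PFR or concentrated feed) favours S.

3.59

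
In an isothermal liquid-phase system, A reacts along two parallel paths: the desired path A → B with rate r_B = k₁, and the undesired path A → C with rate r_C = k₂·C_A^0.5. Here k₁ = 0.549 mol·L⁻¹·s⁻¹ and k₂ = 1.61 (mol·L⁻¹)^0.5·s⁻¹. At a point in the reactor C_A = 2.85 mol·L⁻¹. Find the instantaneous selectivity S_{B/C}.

S_{B/C} = r_B/r_C = (k₁)/(k₂·C_A^0.5) = (k₁/k₂)·C_A^-0.5.
= (0.549) / (1.61×2.850^0.5) = 0.5490/2.718 = 0.202.
The undesired path is higher order in A, so low C_A (CSTR or dilute feed) favours B.

0.202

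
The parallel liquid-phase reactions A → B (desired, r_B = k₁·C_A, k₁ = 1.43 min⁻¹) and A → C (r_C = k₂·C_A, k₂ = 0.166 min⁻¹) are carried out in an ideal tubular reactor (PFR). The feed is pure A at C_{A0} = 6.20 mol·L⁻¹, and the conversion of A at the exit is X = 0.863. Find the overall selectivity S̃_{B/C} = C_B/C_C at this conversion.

C_A = C_{A0}(1−X) = 0.8494 mol·L⁻¹.
Both paths are first order in A, so the instantaneous fraction to B is constant: dC_B/d(−C_A) = k₁/(k₁+k₂) = 0.8960.
C_B = 0.8960·(C_{A0}−C_A) = 0.8960×5.351 = 4.79 mol·L⁻¹.
C_C = (C_{A0}−C_A)−C_B = 0.5565 mol·L⁻¹; S̃_{B/C} = 4.794/0.5565 = 8.61.

8.61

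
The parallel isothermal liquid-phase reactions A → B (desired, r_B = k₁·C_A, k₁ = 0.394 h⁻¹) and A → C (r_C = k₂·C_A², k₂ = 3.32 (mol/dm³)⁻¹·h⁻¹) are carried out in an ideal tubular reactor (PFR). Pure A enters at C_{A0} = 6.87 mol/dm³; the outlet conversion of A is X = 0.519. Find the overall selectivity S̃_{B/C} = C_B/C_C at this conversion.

0.0243

C_A = C_{A0}(1−X) = 3.304 mol/dm³.
Along a PFR/batch, dC_B/dC_A = −r_B/(r_B+r_C) = −k₁/(k₁+k₂·C_A).
Integrating from C_{A0} to C_A: C_B = (0.394/3.32)·ln[(0.394+3.32·6.87)/(0.394+3.32·3.30)] = 0.1187·ln(23.20/11.36) = 0.08470 mol/dm³.
C_C = (C_{A0}−C_A)−C_B = 3.481 mol/dm³; S̃_{B/C} = 0.08470/3.481 = 0.0243.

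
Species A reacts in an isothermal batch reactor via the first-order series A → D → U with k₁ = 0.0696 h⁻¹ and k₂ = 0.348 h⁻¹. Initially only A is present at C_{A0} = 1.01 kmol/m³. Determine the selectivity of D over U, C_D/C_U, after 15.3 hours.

0.149

The intermediate concentration in a first-order A→B→C sequence is C_D = k₁C_{A0}(e^(−k₁t) − e^(−k₂t))/(k₂−k₁).
e^(−k₁t) = e^(−0.0696×15.3) = e^(−1.065) = 0.3448; e^(−k₂t) = e^(−5.324) = 0.004871.
C_D = 0.0696×1.01/(0.348−0.0696) × (0.3448−0.004871) = 0.2525×0.3399 = 0.08582 kmol/m³.
C_A = C_{A0}e^(−k₁t) = 0.3482 kmol/m³, so C_U = C_{A0}−C_A−C_D = 0.5760 kmol/m³; C_D/C_U = 0.149.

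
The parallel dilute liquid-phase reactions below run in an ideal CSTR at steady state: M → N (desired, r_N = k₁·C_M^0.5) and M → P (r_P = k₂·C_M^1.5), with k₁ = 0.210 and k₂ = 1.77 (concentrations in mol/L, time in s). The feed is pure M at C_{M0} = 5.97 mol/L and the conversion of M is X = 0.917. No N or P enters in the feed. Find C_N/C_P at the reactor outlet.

0.239

Exit C_M = C_{M0}(1−X) = 5.97×0.0830 = 0.4955 mol/L.
A CSTR operates uniformly at the exit composition, giving r_N = 0.1478 and r_P = 0.6174 (each k·C_M^n at C_M = 0.4955).
Overall selectivity = C_N/C_P = r_Nτ/(r_Pτ) = r_N/r_P = 0.239.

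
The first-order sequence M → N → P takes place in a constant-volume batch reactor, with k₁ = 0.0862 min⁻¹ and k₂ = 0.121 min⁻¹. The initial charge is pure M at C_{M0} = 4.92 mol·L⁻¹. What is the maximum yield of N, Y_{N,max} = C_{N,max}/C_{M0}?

0.308

At the optimum, C_{N,max}/C_{M0} = (k₁/k₂)^[k₂/(k₂−k₁)].
= (0.0862/0.121)^(0.121/(0.121−0.0862)) = (0.7124)^(3.477) = 0.3075.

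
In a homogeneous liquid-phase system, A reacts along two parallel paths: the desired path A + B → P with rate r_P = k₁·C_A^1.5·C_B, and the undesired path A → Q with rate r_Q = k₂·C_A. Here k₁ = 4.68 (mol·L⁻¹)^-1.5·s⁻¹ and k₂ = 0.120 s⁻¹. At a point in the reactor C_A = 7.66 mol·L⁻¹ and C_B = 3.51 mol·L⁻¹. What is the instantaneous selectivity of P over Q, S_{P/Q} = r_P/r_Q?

379

S_{P/Q} = r_P/r_Q = (k₁·C_A^1.5·C_B)/(k₂·C_A) = (k₁/k₂)·C_A^0.5·C_B.
= (4.68×7.660^1.5×3.510) / (0.120×7.660) = 348.3/0.9192 = 379.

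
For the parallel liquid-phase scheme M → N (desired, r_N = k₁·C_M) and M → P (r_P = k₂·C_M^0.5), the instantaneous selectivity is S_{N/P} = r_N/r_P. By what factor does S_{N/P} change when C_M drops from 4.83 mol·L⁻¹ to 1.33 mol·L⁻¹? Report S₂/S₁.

S_{N/P} = (k₁/k₂)·C_M^0.5, so S₂/S₁ = (C_{M,2}/C_{M,1})^0.5.
= (1.33/4.83)^0.5 = (0.2754)^0.5 = 0.525.
Selectivity toward N falls as C_M falls — high-concentration operation is favoured.

0.525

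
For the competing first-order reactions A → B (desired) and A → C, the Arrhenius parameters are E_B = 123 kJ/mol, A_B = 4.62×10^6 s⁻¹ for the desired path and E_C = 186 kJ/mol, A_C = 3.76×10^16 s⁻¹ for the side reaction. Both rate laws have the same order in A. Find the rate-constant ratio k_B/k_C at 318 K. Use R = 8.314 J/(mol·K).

k_B/k_C = (A_B/A_C)·exp[−(E_B−E_C)/(RT)] = (A_B/A_C)·exp[(E_C−E_B)/(RT)].
(E_C−E_B)/(RT) = (186−123)×10³/(8.314×318) = 63000/2644 = 23.83.
k_B/k_C = (4.62×10^6/3.76×10^16)·exp(23.83) = 1.229×10^-10 × 2.232×10^10 = 2.74.

2.74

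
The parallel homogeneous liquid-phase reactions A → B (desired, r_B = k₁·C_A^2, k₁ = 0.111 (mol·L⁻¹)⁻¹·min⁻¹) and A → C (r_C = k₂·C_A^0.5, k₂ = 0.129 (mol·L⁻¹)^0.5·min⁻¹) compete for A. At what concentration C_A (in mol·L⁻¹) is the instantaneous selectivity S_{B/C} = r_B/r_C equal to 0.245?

0.433 mol·L⁻¹

S_{B/C} = (k₁/k₂)·C_A^1.5 ⇒ C_A = (S·k₂/k₁)^(1/1.5).
= (0.245×0.129/0.111)^(0.6667) = (0.2847)^(0.6667) = 0.433 mol·L⁻¹.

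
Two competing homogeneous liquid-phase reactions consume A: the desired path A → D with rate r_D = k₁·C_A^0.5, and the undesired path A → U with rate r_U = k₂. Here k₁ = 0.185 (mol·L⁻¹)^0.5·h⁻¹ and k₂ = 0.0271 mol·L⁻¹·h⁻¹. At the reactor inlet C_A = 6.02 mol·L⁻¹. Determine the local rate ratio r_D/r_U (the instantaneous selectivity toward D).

16.7

S_{D/U} = r_D/r_U = (k₁·C_A^0.5)/(k₂) = (k₁/k₂)·C_A^0.5.
= (0.185×6.020^0.5) / (0.0271) = 0.4539/0.02710 = 16.7.
Since the desired path is higher order in A, keeping C_A high (PFR or concentrated feed) favours D.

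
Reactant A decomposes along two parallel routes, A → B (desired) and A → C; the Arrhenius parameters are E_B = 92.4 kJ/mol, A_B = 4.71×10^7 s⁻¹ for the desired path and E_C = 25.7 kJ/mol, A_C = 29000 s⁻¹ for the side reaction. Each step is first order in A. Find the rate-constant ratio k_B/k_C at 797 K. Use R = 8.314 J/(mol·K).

Since both paths have the same order in A, the concentration cancels and S_{B/C} = k_B/k_C = (A_B/A_C)·exp[(E_C−E_B)/(RT)].
(E_C−E_B)/(RT) = (25.7−92.4)×10³/(8.314×797) = -66700/6626 = -10.07.
k_B/k_C = (4.71×10^7/29000)·exp(-10.07) = 1624 × 4.250×10^-5 = 0.0690.
Since E_B > E_C, raising the temperature improves selectivity toward B.

0.0690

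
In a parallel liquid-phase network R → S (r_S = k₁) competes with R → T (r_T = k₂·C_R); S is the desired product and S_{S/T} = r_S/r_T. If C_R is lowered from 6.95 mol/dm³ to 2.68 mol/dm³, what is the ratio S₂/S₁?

S_{S/T} = (k₁/k₂)·C_R⁻¹, so S₂/S₁ = (C_{R,2}/C_{R,1})⁻¹.
= 6.95/2.68 = 2.59.

2.59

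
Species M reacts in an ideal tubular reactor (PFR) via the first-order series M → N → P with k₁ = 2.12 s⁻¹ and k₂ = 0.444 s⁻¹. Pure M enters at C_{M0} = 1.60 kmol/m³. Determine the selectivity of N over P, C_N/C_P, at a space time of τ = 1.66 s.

1.41

For first-order series with pure M initially, C_N(τ) = k₁C_{M0}/(k₂−k₁)·(e^(−k₁τ) − e^(−k₂τ)).
e^(−k₁τ) = e^(−2.12×1.66) = e^(−3.519) = 0.02962; e^(−k₂τ) = e^(−0.7370) = 0.4785.
C_N = 2.12×1.60/(0.444−2.12) × (0.02962−0.4785) = (-2.024)×(-0.4489) = 0.9085 kmol/m³.
C_M = C_{M0}e^(−k₁τ) = 0.04740 kmol/m³, so C_P = C_{M0}−C_M−C_N = 0.6441 kmol/m³; C_N/C_P = 1.41.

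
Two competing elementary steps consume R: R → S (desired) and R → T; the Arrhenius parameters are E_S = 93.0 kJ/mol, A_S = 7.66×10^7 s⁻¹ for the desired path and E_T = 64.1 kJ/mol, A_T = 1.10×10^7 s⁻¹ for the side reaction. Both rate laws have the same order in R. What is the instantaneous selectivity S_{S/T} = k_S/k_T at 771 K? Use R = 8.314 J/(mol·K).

With equal orders, S_{S/T} = k_S/k_T = (A_S/A_T)·exp[(E_T−E_S)/(RT)].
(E_T−E_S)/(RT) = (64.1−93.0)×10³/(8.314×771) = -28900/6410 = -4.509.
k_S/k_T = (7.66×10^7/1.10×10^7)·exp(-4.509) = 6.964 × 0.01101 = 0.0767.
Since E_S > E_T, raising the temperature improves selectivity toward S.

0.0767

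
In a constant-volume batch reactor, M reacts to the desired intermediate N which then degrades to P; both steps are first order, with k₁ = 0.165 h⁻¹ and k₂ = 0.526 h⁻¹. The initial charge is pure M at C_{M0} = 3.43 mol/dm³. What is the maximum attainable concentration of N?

Evaluating C_N at t_opt = ln(k₂/k₁)/(k₂−k₁) gives C_{N,max}/C_{M0} = (k₁/k₂)^[k₂/(k₂−k₁)].
= (0.165/0.526)^(0.526/(0.526−0.165)) = (0.3137)^(1.457) = 0.1847.
C_{N,max} = 0.1847×3.43 = 0.633 mol/dm³.

0.633 mol/dm³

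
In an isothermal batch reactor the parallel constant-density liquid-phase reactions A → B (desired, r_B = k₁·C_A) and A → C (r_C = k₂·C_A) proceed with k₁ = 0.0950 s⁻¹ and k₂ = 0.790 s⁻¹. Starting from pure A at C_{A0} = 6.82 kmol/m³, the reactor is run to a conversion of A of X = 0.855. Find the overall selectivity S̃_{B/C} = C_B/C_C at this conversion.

0.120

C_A = C_{A0}(1−X) = 0.9889 kmol/m³.
Both paths are first order in A, so the instantaneous fraction to B is constant: dC_B/d(−C_A) = k₁/(k₁+k₂) = 0.1073.
C_B = 0.1073·(C_{A0}−C_A) = 0.1073×5.831 = 0.626 kmol/m³.
C_C = (C_{A0}−C_A)−C_B = 5.205 kmol/m³; S̃_{B/C} = 0.6259/5.205 = 0.120.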